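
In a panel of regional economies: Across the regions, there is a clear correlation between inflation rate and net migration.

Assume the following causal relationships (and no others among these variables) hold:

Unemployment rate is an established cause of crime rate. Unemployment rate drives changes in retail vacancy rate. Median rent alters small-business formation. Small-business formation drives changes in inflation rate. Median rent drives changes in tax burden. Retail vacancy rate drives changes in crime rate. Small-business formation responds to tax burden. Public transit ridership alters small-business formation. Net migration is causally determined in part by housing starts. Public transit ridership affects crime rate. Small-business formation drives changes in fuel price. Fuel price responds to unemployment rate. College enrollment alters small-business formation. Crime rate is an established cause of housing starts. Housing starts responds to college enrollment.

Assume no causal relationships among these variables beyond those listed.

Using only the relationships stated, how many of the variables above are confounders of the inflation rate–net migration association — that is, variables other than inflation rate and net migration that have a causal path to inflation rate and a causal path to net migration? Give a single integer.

2

The common causes are: college enrollment (to inflation rate via college enrollment → small-business formation → inflation rate; to net migration via college enrollment → housing starts → net migration); public transit ridership (to inflation rate via public transit ridership → small-business formation → inflation rate; to net migration via public transit ridership → crime rate → housing starts → net migration).
Every other variable lacks a causal path to at least one of inflation rate and net migration.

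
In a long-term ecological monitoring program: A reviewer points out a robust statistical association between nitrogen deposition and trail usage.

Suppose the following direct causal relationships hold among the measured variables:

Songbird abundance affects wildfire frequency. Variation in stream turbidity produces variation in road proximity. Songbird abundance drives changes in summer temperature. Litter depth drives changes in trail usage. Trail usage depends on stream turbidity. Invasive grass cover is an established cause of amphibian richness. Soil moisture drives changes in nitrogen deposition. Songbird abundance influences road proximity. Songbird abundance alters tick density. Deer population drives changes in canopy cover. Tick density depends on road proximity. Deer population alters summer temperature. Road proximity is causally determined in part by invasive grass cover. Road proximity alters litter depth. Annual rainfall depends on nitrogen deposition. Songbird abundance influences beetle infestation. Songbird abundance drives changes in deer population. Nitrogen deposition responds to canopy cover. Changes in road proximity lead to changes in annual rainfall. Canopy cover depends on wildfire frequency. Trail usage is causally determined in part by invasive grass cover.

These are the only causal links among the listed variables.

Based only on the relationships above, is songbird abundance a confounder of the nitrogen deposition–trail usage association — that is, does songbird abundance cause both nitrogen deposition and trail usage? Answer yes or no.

Songbird abundance has a causal path to nitrogen deposition (songbird abundance → wildfire frequency → canopy cover → nitrogen deposition) and to trail usage (songbird abundance → road proximity → litter depth → trail usage), so it is a common cause of both — a confounder.

yes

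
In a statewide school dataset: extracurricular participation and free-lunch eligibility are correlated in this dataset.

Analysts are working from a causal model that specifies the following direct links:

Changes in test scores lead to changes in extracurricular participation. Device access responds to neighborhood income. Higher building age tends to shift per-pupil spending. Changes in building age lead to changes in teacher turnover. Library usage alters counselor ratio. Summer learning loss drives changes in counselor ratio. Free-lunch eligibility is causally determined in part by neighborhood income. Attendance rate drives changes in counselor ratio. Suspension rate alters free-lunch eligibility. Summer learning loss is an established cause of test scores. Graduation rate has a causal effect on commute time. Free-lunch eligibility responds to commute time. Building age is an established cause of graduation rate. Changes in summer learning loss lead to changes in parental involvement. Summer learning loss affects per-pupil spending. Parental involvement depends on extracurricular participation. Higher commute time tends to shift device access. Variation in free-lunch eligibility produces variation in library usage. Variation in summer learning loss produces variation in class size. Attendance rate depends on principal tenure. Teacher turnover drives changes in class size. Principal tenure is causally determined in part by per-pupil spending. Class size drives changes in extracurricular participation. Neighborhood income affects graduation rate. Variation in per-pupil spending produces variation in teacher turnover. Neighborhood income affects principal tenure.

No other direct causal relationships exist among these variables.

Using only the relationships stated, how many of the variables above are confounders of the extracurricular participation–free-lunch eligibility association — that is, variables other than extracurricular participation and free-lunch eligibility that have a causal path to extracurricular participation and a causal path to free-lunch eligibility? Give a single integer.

The common causes are: building age (to extracurricular participation via building age → teacher turnover → class size → extracurricular participation; to free-lunch eligibility via building age → graduation rate → commute time → free-lunch eligibility).
Every other variable lacks a causal path to at least one of extracurricular participation and free-lunch eligibility.

1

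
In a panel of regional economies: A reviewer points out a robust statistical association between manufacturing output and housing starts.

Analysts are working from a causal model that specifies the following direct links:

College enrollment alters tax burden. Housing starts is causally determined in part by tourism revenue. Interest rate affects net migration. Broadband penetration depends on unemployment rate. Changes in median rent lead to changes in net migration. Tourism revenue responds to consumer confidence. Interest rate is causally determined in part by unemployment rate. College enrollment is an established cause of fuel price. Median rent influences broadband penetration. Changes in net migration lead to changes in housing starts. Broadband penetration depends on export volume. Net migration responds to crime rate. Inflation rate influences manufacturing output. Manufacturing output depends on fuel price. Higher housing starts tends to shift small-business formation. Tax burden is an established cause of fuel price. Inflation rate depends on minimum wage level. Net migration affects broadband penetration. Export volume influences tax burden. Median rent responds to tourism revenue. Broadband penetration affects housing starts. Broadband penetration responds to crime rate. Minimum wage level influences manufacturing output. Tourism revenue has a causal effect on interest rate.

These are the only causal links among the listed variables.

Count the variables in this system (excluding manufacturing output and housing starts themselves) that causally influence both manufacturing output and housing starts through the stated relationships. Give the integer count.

1

The common causes are: export volume (to manufacturing output via export volume → tax burden → fuel price → manufacturing output; to housing starts via export volume → broadband penetration → housing starts).
Every other variable lacks a causal path to at least one of manufacturing output and housing starts.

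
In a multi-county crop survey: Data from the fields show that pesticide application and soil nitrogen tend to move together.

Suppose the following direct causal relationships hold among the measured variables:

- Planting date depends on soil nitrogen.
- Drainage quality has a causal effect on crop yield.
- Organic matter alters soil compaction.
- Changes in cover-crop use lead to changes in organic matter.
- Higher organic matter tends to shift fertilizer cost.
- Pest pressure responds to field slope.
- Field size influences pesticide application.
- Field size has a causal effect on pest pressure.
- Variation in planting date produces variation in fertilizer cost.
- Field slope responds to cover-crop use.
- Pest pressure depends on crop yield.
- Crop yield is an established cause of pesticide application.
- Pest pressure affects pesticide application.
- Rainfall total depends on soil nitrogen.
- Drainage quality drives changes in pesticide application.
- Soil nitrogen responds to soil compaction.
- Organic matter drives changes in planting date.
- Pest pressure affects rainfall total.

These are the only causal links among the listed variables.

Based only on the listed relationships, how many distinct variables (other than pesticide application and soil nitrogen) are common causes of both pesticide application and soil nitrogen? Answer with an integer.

The common causes are: cover-crop use (to pesticide application via cover-crop use → field slope → pest pressure → pesticide application; to soil nitrogen via cover-crop use → organic matter → soil compaction → soil nitrogen).
Every other variable lacks a causal path to at least one of pesticide application and soil nitrogen.

1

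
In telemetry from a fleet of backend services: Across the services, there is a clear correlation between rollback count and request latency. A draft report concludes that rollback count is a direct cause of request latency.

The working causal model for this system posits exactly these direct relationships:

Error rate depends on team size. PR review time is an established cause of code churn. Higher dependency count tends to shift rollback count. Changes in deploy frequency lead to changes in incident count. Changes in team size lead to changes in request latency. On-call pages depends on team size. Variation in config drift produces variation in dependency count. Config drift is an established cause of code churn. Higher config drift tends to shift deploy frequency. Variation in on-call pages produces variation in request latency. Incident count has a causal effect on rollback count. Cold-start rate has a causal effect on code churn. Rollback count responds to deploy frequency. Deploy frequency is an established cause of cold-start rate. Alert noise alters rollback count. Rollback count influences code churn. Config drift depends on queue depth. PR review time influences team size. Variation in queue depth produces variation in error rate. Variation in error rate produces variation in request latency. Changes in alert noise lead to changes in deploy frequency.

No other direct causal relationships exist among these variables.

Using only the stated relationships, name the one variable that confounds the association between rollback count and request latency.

queue depth

Queue depth has a causal path to rollback count (queue depth → config drift → deploy frequency → rollback count) and a separate causal path to request latency (queue depth → error rate → request latency), so it is a common cause of both.
No stated relationship gives rollback count a causal route to request latency, so the correlation is explained by the shared upstream cause rather than a direct effect.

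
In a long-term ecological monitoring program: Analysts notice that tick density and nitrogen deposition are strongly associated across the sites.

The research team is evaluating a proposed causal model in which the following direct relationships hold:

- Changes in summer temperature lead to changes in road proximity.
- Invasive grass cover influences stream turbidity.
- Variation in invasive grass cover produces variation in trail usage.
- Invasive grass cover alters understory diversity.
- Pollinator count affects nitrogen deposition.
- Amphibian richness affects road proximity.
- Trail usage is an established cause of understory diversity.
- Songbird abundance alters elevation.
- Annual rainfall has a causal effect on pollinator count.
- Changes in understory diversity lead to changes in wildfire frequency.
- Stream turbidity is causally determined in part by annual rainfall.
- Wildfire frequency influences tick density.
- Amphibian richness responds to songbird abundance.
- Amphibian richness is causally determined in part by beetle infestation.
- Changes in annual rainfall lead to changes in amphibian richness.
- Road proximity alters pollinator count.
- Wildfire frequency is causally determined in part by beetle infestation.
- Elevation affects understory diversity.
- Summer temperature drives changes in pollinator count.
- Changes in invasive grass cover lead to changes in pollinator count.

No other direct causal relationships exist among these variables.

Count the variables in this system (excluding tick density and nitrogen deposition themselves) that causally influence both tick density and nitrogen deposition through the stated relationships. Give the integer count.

The common causes are: beetle infestation (to tick density via beetle infestation → wildfire frequency → tick density; to nitrogen deposition via beetle infestation → amphibian richness → road proximity → pollinator count → nitrogen deposition); invasive grass cover (to tick density via invasive grass cover → understory diversity → wildfire frequency → tick density; to nitrogen deposition via invasive grass cover → pollinator count → nitrogen deposition); songbird abundance (to tick density via songbird abundance → elevation → understory diversity → wildfire frequency → tick density; to nitrogen deposition via songbird abundance → amphibian richness → road proximity → pollinator count → nitrogen deposition).
Every other variable lacks a causal path to at least one of tick density and nitrogen deposition.

3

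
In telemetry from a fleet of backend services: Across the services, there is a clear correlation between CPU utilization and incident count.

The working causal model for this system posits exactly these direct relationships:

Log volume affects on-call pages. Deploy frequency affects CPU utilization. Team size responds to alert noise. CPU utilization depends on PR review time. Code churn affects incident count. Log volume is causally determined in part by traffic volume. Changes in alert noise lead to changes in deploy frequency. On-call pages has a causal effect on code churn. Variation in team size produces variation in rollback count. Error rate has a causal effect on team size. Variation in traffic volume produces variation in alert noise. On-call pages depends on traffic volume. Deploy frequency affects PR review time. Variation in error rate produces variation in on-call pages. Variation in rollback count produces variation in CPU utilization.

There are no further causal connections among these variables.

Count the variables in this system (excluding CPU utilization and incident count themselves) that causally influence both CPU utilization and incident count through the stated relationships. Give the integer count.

2

The common causes are: error rate (to CPU utilization via error rate → team size → rollback count → CPU utilization; to incident count via error rate → on-call pages → code churn → incident count); traffic volume (to CPU utilization via traffic volume → alert noise → deploy frequency → CPU utilization; to incident count via traffic volume → on-call pages → code churn → incident count).
Every other variable lacks a causal path to at least one of CPU utilization and incident count.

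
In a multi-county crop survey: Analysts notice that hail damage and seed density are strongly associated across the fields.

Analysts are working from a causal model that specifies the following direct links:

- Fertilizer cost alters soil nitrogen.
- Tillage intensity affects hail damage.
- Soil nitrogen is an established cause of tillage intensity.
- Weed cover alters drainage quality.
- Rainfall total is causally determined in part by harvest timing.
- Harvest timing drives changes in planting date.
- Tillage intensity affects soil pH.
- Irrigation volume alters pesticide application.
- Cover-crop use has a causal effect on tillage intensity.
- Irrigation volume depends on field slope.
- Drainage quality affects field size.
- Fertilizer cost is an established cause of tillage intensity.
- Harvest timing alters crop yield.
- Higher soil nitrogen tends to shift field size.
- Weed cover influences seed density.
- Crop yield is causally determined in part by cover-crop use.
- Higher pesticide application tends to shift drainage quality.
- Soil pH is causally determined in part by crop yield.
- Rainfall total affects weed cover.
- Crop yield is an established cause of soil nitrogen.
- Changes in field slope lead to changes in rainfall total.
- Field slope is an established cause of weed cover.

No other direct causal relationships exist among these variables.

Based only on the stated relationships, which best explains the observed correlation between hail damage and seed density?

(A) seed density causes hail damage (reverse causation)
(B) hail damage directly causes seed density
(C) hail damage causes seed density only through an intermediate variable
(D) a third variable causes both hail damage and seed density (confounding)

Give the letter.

D

Harvest timing causes hail damage (harvest timing → crop yield → soil nitrogen → tillage intensity → hail damage) and seed density (harvest timing → rainfall total → weed cover → seed density) — a common cause creating the correlation.
There is no stated path from hail damage to seed density or from seed density to hail damage, so neither direct nor reverse causation applies.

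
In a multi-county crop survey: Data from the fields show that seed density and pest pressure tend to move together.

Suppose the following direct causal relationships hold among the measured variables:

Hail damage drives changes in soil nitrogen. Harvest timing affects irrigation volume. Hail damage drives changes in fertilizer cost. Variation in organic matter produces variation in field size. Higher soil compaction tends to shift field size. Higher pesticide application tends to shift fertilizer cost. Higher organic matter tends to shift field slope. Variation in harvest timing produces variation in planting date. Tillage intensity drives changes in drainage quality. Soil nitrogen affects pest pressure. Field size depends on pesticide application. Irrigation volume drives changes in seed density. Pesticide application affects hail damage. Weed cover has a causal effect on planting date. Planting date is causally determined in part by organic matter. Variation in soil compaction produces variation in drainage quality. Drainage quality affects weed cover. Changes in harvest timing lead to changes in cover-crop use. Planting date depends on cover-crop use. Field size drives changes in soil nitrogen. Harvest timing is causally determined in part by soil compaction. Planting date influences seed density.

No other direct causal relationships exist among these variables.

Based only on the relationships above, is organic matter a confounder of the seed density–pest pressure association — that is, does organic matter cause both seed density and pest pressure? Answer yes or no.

yes

Organic matter has a causal path to seed density (organic matter → planting date → seed density) and to pest pressure (organic matter → field size → soil nitrogen → pest pressure), so it is a common cause of both — a confounder.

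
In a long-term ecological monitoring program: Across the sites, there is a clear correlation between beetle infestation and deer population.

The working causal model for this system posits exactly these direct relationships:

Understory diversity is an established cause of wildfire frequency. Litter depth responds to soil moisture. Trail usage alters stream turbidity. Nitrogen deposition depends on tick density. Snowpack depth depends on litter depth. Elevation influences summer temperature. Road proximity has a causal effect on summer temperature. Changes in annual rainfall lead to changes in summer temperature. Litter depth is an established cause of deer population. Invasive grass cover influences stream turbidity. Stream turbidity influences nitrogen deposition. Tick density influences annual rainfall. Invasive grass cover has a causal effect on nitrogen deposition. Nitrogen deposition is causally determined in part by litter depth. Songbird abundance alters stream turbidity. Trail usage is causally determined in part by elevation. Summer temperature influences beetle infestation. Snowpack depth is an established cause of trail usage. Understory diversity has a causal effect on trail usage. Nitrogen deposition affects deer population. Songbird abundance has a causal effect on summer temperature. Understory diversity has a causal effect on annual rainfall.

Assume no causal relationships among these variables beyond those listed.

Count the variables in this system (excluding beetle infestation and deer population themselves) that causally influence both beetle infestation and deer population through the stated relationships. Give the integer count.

4

The common causes are: elevation (to beetle infestation via elevation → summer temperature → beetle infestation; to deer population via elevation → trail usage → stream turbidity → nitrogen deposition → deer population); songbird abundance (to beetle infestation via songbird abundance → summer temperature → beetle infestation; to deer population via songbird abundance → stream turbidity → nitrogen deposition → deer population); tick density (to beetle infestation via tick density → annual rainfall → summer temperature → beetle infestation; to deer population via tick density → nitrogen deposition → deer population); understory diversity (to beetle infestation via understory diversity → annual rainfall → summer temperature → beetle infestation; to deer population via understory diversity → trail usage → stream turbidity → nitrogen deposition → deer population).
Every other variable lacks a causal path to at least one of beetle infestation and deer population.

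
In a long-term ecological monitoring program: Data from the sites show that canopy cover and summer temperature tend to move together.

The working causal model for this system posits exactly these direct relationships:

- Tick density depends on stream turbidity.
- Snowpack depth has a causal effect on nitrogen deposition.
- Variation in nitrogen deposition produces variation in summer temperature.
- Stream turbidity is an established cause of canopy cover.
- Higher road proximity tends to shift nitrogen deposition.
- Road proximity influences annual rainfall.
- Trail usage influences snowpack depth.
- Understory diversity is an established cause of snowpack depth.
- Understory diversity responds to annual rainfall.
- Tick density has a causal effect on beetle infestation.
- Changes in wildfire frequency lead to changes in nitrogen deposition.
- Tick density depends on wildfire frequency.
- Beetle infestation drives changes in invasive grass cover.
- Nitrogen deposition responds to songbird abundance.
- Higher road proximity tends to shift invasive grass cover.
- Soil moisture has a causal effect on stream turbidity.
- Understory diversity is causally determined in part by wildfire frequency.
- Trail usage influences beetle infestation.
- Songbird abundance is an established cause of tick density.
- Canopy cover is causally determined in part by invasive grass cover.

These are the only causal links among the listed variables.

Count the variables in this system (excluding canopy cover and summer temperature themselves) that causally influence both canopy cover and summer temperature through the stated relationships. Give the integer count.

The common causes are: road proximity (to canopy cover via road proximity → invasive grass cover → canopy cover; to summer temperature via road proximity → nitrogen deposition → summer temperature); songbird abundance (to canopy cover via songbird abundance → tick density → beetle infestation → invasive grass cover → canopy cover; to summer temperature via songbird abundance → nitrogen deposition → summer temperature); trail usage (to canopy cover via trail usage → beetle infestation → invasive grass cover → canopy cover; to summer temperature via trail usage → snowpack depth → nitrogen deposition → summer temperature); wildfire frequency (to canopy cover via wildfire frequency → tick density → beetle infestation → invasive grass cover → canopy cover; to summer temperature via wildfire frequency → nitrogen deposition → summer temperature).
Every other variable lacks a causal path to at least one of canopy cover and summer temperature.

4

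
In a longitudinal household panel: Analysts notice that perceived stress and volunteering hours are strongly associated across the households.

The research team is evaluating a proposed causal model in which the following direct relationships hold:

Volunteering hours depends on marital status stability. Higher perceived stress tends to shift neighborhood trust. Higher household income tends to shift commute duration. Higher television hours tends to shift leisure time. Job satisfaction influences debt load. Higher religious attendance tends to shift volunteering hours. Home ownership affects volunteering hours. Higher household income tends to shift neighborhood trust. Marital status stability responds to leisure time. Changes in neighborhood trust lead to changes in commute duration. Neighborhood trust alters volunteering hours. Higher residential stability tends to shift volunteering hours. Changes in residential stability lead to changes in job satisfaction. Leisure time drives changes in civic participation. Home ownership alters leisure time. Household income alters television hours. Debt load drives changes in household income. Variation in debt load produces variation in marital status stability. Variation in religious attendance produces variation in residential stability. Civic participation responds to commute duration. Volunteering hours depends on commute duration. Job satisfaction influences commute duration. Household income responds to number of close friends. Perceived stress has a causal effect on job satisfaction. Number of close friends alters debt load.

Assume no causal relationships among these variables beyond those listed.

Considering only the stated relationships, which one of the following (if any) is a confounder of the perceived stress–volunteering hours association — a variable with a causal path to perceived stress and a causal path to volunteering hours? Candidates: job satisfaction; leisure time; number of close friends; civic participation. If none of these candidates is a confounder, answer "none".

None of the listed candidates has causal paths to both perceived stress and volunteering hours in the stated relationships, so none is a common cause.

none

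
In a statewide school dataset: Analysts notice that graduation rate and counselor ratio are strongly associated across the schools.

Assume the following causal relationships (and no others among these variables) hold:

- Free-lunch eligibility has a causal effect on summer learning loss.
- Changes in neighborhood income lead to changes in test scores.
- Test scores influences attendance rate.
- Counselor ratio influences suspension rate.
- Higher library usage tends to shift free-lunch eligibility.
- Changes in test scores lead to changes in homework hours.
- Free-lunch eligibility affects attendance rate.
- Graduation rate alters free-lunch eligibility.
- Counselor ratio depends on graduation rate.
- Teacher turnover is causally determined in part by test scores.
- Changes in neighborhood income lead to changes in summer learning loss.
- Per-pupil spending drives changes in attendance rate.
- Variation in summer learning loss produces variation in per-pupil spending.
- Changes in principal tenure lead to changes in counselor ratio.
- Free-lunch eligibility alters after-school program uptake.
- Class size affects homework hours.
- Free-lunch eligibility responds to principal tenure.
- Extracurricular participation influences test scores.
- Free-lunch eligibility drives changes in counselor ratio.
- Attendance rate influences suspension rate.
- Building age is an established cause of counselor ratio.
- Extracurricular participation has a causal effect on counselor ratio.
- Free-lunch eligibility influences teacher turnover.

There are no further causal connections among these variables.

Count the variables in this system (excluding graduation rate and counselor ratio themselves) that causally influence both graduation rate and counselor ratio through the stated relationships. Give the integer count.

0

No listed variable has a causal path to both graduation rate and counselor ratio, so there are no common causes.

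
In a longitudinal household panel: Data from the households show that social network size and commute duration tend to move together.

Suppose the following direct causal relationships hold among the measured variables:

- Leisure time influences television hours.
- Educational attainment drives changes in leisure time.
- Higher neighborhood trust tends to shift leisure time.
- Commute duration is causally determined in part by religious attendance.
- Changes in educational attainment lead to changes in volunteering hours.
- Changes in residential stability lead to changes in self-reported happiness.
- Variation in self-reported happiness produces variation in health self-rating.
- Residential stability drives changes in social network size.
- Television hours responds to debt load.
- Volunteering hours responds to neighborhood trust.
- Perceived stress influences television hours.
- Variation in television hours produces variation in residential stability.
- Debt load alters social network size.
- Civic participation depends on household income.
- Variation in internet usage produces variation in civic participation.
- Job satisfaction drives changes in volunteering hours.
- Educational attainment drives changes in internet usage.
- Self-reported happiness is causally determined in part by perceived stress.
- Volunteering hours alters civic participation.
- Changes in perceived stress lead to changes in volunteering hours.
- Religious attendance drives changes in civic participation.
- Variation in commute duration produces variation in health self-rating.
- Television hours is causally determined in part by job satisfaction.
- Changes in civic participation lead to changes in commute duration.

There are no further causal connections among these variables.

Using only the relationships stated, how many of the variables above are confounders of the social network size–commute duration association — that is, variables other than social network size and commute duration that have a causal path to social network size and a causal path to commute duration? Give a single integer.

4

The common causes are: educational attainment (to social network size via educational attainment → leisure time → television hours → residential stability → social network size; to commute duration via educational attainment → volunteering hours → civic participation → commute duration); job satisfaction (to social network size via job satisfaction → television hours → residential stability → social network size; to commute duration via job satisfaction → volunteering hours → civic participation → commute duration); neighborhood trust (to social network size via neighborhood trust → leisure time → television hours → residential stability → social network size; to commute duration via neighborhood trust → volunteering hours → civic participation → commute duration); perceived stress (to social network size via perceived stress → television hours → residential stability → social network size; to commute duration via perceived stress → volunteering hours → civic participation → commute duration).
Every other variable lacks a causal path to at least one of social network size and commute duration.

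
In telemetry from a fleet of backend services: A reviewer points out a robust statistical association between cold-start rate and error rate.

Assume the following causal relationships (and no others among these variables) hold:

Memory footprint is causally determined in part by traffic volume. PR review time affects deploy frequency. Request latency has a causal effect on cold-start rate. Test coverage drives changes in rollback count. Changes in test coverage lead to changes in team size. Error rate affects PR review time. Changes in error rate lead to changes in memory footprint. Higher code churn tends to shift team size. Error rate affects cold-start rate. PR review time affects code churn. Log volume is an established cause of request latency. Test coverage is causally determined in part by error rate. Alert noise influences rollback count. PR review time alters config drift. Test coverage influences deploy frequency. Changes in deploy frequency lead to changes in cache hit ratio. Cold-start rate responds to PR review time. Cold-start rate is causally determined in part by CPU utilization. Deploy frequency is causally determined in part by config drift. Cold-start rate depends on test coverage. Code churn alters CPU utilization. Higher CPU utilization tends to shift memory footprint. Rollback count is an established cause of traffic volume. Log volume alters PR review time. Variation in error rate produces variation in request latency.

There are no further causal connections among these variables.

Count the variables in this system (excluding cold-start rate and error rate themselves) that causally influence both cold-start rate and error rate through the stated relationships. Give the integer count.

No listed variable has a causal path to both cold-start rate and error rate, so there are no common causes.

0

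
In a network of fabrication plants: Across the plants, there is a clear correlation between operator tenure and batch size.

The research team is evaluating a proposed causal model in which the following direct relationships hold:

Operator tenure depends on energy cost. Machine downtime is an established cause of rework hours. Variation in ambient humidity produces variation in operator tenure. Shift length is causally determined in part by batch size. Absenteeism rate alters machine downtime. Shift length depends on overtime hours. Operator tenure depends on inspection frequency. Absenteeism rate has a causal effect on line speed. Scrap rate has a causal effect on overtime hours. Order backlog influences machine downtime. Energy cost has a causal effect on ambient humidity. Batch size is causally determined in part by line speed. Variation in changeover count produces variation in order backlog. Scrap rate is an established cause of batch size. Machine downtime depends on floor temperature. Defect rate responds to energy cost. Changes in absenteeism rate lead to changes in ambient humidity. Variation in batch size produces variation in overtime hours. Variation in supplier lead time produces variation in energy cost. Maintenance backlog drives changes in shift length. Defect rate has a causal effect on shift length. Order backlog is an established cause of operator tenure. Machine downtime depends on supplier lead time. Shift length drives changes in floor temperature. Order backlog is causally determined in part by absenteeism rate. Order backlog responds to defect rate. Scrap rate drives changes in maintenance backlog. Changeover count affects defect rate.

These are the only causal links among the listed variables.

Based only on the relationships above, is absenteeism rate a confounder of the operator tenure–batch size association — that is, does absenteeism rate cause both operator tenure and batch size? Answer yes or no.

yes

Absenteeism rate has a causal path to operator tenure (absenteeism rate → order backlog → operator tenure) and to batch size (absenteeism rate → line speed → batch size), so it is a common cause of both — a confounder.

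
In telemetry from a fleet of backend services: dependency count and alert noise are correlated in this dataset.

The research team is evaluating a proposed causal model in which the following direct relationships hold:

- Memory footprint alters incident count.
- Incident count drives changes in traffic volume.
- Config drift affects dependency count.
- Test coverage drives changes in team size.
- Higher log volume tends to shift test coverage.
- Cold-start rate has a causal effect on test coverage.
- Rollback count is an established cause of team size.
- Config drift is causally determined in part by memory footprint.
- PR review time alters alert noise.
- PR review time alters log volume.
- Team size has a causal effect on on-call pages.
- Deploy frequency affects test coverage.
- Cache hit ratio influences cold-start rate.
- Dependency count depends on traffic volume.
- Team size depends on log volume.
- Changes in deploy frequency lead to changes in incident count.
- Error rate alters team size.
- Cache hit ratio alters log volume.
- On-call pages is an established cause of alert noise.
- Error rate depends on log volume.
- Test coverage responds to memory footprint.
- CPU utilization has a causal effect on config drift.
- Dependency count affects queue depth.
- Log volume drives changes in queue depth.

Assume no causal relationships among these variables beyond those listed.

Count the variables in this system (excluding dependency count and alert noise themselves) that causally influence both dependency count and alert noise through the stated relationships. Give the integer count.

The common causes are: deploy frequency (to dependency count via deploy frequency → incident count → traffic volume → dependency count; to alert noise via deploy frequency → test coverage → team size → on-call pages → alert noise); memory footprint (to dependency count via memory footprint → config drift → dependency count; to alert noise via memory footprint → test coverage → team size → on-call pages → alert noise).
Every other variable lacks a causal path to at least one of dependency count and alert noise.

2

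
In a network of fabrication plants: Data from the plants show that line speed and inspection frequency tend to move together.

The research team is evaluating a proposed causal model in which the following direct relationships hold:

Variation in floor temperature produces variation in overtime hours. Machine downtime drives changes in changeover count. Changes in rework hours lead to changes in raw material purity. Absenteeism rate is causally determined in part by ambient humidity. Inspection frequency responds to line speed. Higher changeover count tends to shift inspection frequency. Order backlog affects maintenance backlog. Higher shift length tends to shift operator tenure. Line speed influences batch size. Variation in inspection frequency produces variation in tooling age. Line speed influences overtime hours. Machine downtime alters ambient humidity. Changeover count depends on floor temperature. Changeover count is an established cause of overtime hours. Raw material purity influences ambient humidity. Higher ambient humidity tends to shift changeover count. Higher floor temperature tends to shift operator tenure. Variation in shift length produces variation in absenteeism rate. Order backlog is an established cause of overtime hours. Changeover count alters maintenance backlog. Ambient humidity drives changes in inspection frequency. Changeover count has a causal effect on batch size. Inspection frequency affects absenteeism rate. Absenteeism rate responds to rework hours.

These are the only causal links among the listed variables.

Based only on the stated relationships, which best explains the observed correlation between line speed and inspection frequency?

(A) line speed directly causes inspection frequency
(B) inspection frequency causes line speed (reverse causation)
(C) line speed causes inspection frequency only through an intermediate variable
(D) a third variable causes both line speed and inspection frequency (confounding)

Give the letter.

There is a stated direct causal link line speed → inspection frequency, and no variable causes both line speed and inspection frequency, so the correlation reflects direct causation.

A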